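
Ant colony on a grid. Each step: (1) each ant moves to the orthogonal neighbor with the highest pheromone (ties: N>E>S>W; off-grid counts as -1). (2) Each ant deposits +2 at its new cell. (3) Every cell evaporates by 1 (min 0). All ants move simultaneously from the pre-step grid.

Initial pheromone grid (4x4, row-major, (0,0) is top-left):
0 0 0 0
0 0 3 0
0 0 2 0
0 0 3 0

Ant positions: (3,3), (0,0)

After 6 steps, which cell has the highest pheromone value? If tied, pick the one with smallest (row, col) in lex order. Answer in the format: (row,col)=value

Step 1: ant0:(3,3)->W->(3,2) | ant1:(0,0)->E->(0,1)
  grid max=4 at (3,2)
Step 2: ant0:(3,2)->N->(2,2) | ant1:(0,1)->E->(0,2)
  grid max=3 at (3,2)
Step 3: ant0:(2,2)->S->(3,2) | ant1:(0,2)->S->(1,2)
  grid max=4 at (3,2)
Step 4: ant0:(3,2)->N->(2,2) | ant1:(1,2)->S->(2,2)
  grid max=4 at (2,2)
Step 5: ant0:(2,2)->S->(3,2) | ant1:(2,2)->S->(3,2)
  grid max=6 at (3,2)
Step 6: ant0:(3,2)->N->(2,2) | ant1:(3,2)->N->(2,2)
  grid max=6 at (2,2)
Final grid:
  0 0 0 0
  0 0 0 0
  0 0 6 0
  0 0 5 0
Max pheromone 6 at (2,2)

Answer: (2,2)=6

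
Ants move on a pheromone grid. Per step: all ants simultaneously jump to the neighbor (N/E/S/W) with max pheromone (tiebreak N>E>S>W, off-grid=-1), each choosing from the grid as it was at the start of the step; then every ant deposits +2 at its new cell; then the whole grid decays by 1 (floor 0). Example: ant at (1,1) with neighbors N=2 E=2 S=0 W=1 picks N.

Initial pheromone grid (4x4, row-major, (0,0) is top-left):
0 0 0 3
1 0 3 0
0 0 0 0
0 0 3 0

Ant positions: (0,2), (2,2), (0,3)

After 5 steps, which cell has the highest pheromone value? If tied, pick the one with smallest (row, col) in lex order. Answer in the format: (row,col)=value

Answer: (0,3)=12

Derivation:
Step 1: ant0:(0,2)->E->(0,3) | ant1:(2,2)->N->(1,2) | ant2:(0,3)->S->(1,3)
  grid max=4 at (0,3)
Step 2: ant0:(0,3)->S->(1,3) | ant1:(1,2)->E->(1,3) | ant2:(1,3)->N->(0,3)
  grid max=5 at (0,3)
Step 3: ant0:(1,3)->N->(0,3) | ant1:(1,3)->N->(0,3) | ant2:(0,3)->S->(1,3)
  grid max=8 at (0,3)
Step 4: ant0:(0,3)->S->(1,3) | ant1:(0,3)->S->(1,3) | ant2:(1,3)->N->(0,3)
  grid max=9 at (0,3)
Step 5: ant0:(1,3)->N->(0,3) | ant1:(1,3)->N->(0,3) | ant2:(0,3)->S->(1,3)
  grid max=12 at (0,3)
Final grid:
  0 0 0 12
  0 0 0 9
  0 0 0 0
  0 0 0 0
Max pheromone 12 at (0,3)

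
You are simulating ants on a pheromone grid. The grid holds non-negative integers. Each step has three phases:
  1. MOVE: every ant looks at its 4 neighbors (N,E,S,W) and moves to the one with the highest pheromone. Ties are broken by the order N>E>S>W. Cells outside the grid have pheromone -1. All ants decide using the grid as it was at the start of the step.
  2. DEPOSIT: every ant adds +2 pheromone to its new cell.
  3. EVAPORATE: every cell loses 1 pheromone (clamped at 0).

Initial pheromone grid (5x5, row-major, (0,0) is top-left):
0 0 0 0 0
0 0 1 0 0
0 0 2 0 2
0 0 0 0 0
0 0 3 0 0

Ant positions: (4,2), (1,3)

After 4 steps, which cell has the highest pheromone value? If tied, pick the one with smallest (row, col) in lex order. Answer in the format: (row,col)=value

Step 1: ant0:(4,2)->N->(3,2) | ant1:(1,3)->W->(1,2)
  grid max=2 at (1,2)
Step 2: ant0:(3,2)->S->(4,2) | ant1:(1,2)->S->(2,2)
  grid max=3 at (4,2)
Step 3: ant0:(4,2)->N->(3,2) | ant1:(2,2)->N->(1,2)
  grid max=2 at (1,2)
Step 4: ant0:(3,2)->S->(4,2) | ant1:(1,2)->S->(2,2)
  grid max=3 at (4,2)
Final grid:
  0 0 0 0 0
  0 0 1 0 0
  0 0 2 0 0
  0 0 0 0 0
  0 0 3 0 0
Max pheromone 3 at (4,2)

Answer: (4,2)=3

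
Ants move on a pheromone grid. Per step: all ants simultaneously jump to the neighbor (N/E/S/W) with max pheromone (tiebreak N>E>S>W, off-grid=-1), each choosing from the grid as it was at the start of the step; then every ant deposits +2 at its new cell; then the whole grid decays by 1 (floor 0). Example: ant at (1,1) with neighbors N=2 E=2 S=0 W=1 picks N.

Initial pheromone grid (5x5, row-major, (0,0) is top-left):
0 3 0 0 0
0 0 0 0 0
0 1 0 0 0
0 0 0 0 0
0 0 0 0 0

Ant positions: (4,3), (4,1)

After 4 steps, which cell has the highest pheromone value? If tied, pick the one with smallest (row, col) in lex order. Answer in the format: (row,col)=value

Step 1: ant0:(4,3)->N->(3,3) | ant1:(4,1)->N->(3,1)
  grid max=2 at (0,1)
Step 2: ant0:(3,3)->N->(2,3) | ant1:(3,1)->N->(2,1)
  grid max=1 at (0,1)
Step 3: ant0:(2,3)->N->(1,3) | ant1:(2,1)->N->(1,1)
  grid max=1 at (1,1)
Step 4: ant0:(1,3)->N->(0,3) | ant1:(1,1)->N->(0,1)
  grid max=1 at (0,1)
Final grid:
  0 1 0 1 0
  0 0 0 0 0
  0 0 0 0 0
  0 0 0 0 0
  0 0 0 0 0
Max pheromone 1 at (0,1)

Answer: (0,1)=1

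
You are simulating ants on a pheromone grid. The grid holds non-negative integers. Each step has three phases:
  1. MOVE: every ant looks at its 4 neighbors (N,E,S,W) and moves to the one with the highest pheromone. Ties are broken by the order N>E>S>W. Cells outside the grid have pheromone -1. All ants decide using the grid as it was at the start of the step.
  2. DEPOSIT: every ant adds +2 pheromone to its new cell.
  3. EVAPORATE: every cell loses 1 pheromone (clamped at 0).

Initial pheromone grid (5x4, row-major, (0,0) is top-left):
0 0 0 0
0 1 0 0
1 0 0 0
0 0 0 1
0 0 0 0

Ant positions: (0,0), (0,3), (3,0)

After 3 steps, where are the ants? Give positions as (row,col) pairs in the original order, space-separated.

Step 1: ant0:(0,0)->E->(0,1) | ant1:(0,3)->S->(1,3) | ant2:(3,0)->N->(2,0)
  grid max=2 at (2,0)
Step 2: ant0:(0,1)->E->(0,2) | ant1:(1,3)->N->(0,3) | ant2:(2,0)->N->(1,0)
  grid max=1 at (0,2)
Step 3: ant0:(0,2)->E->(0,3) | ant1:(0,3)->W->(0,2) | ant2:(1,0)->S->(2,0)
  grid max=2 at (0,2)

(0,3) (0,2) (2,0)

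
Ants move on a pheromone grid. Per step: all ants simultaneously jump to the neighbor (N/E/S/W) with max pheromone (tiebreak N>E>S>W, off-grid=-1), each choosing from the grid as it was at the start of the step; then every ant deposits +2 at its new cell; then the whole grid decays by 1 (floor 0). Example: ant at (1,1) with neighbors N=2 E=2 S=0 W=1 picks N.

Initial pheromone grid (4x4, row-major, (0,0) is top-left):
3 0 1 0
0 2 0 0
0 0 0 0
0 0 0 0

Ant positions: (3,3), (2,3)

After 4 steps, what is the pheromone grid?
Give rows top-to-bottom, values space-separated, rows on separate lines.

After step 1: ants at (2,3),(1,3)
  2 0 0 0
  0 1 0 1
  0 0 0 1
  0 0 0 0
After step 2: ants at (1,3),(2,3)
  1 0 0 0
  0 0 0 2
  0 0 0 2
  0 0 0 0
After step 3: ants at (2,3),(1,3)
  0 0 0 0
  0 0 0 3
  0 0 0 3
  0 0 0 0
After step 4: ants at (1,3),(2,3)
  0 0 0 0
  0 0 0 4
  0 0 0 4
  0 0 0 0

0 0 0 0
0 0 0 4
0 0 0 4
0 0 0 0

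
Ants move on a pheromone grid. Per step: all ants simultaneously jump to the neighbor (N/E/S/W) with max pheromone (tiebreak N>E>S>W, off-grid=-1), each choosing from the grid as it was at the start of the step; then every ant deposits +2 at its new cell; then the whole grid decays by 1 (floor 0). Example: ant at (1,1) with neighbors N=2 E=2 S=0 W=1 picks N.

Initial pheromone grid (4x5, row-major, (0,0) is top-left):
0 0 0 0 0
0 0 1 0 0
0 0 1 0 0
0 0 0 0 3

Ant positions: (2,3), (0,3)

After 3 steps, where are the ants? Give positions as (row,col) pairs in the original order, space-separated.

Step 1: ant0:(2,3)->W->(2,2) | ant1:(0,3)->E->(0,4)
  grid max=2 at (2,2)
Step 2: ant0:(2,2)->N->(1,2) | ant1:(0,4)->S->(1,4)
  grid max=1 at (1,2)
Step 3: ant0:(1,2)->S->(2,2) | ant1:(1,4)->N->(0,4)
  grid max=2 at (2,2)

(2,2) (0,4)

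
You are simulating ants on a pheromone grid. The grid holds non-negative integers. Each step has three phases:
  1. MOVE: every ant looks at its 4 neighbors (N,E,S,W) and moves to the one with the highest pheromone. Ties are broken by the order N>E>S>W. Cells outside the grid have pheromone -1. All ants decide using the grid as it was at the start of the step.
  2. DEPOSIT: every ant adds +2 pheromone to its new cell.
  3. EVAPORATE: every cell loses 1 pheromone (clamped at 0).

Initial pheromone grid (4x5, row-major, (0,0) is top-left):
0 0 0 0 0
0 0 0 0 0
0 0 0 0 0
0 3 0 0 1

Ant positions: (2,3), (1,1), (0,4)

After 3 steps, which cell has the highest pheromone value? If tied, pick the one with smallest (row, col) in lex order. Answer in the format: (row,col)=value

Step 1: ant0:(2,3)->N->(1,3) | ant1:(1,1)->N->(0,1) | ant2:(0,4)->S->(1,4)
  grid max=2 at (3,1)
Step 2: ant0:(1,3)->E->(1,4) | ant1:(0,1)->E->(0,2) | ant2:(1,4)->W->(1,3)
  grid max=2 at (1,3)
Step 3: ant0:(1,4)->W->(1,3) | ant1:(0,2)->E->(0,3) | ant2:(1,3)->E->(1,4)
  grid max=3 at (1,3)
Final grid:
  0 0 0 1 0
  0 0 0 3 3
  0 0 0 0 0
  0 0 0 0 0
Max pheromone 3 at (1,3)

Answer: (1,3)=3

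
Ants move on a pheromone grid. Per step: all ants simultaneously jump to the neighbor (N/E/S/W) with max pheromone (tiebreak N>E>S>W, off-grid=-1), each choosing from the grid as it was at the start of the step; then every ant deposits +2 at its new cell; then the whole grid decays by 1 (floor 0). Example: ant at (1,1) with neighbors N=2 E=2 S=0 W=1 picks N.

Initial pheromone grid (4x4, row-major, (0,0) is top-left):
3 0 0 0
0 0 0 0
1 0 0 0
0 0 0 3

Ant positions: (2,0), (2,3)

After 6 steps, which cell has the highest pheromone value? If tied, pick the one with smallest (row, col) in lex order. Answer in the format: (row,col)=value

Step 1: ant0:(2,0)->N->(1,0) | ant1:(2,3)->S->(3,3)
  grid max=4 at (3,3)
Step 2: ant0:(1,0)->N->(0,0) | ant1:(3,3)->N->(2,3)
  grid max=3 at (0,0)
Step 3: ant0:(0,0)->E->(0,1) | ant1:(2,3)->S->(3,3)
  grid max=4 at (3,3)
Step 4: ant0:(0,1)->W->(0,0) | ant1:(3,3)->N->(2,3)
  grid max=3 at (0,0)
Step 5: ant0:(0,0)->E->(0,1) | ant1:(2,3)->S->(3,3)
  grid max=4 at (3,3)
Step 6: ant0:(0,1)->W->(0,0) | ant1:(3,3)->N->(2,3)
  grid max=3 at (0,0)
Final grid:
  3 0 0 0
  0 0 0 0
  0 0 0 1
  0 0 0 3
Max pheromone 3 at (0,0)

Answer: (0,0)=3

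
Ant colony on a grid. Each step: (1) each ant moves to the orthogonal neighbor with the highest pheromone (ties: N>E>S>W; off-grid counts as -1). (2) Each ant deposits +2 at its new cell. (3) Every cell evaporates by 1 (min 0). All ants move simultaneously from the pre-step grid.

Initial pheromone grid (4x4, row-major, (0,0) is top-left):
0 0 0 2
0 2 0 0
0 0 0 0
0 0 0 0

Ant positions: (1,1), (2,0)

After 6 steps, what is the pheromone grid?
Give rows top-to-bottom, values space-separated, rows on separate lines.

After step 1: ants at (0,1),(1,0)
  0 1 0 1
  1 1 0 0
  0 0 0 0
  0 0 0 0
After step 2: ants at (1,1),(1,1)
  0 0 0 0
  0 4 0 0
  0 0 0 0
  0 0 0 0
After step 3: ants at (0,1),(0,1)
  0 3 0 0
  0 3 0 0
  0 0 0 0
  0 0 0 0
After step 4: ants at (1,1),(1,1)
  0 2 0 0
  0 6 0 0
  0 0 0 0
  0 0 0 0
After step 5: ants at (0,1),(0,1)
  0 5 0 0
  0 5 0 0
  0 0 0 0
  0 0 0 0
After step 6: ants at (1,1),(1,1)
  0 4 0 0
  0 8 0 0
  0 0 0 0
  0 0 0 0

0 4 0 0
0 8 0 0
0 0 0 0
0 0 0 0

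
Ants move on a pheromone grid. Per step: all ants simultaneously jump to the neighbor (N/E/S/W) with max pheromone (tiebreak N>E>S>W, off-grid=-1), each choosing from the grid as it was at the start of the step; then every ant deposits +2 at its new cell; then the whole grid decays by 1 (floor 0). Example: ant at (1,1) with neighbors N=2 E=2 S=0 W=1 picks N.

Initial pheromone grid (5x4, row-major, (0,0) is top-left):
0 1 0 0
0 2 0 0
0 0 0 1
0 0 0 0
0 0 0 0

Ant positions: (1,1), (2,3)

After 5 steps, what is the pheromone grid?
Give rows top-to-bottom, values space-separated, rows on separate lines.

After step 1: ants at (0,1),(1,3)
  0 2 0 0
  0 1 0 1
  0 0 0 0
  0 0 0 0
  0 0 0 0
After step 2: ants at (1,1),(0,3)
  0 1 0 1
  0 2 0 0
  0 0 0 0
  0 0 0 0
  0 0 0 0
After step 3: ants at (0,1),(1,3)
  0 2 0 0
  0 1 0 1
  0 0 0 0
  0 0 0 0
  0 0 0 0
After step 4: ants at (1,1),(0,3)
  0 1 0 1
  0 2 0 0
  0 0 0 0
  0 0 0 0
  0 0 0 0
After step 5: ants at (0,1),(1,3)
  0 2 0 0
  0 1 0 1
  0 0 0 0
  0 0 0 0
  0 0 0 0

0 2 0 0
0 1 0 1
0 0 0 0
0 0 0 0
0 0 0 0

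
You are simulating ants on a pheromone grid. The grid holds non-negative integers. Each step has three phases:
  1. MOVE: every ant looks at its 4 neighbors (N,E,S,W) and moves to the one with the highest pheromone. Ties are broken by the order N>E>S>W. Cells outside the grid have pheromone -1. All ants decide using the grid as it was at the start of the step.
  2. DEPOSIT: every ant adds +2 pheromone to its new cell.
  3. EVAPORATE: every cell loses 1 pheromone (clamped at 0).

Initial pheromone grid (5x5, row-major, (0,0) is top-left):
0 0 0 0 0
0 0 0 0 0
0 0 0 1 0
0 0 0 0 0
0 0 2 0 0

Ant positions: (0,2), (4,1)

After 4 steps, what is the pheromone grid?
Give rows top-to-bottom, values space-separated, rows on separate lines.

After step 1: ants at (0,3),(4,2)
  0 0 0 1 0
  0 0 0 0 0
  0 0 0 0 0
  0 0 0 0 0
  0 0 3 0 0
After step 2: ants at (0,4),(3,2)
  0 0 0 0 1
  0 0 0 0 0
  0 0 0 0 0
  0 0 1 0 0
  0 0 2 0 0
After step 3: ants at (1,4),(4,2)
  0 0 0 0 0
  0 0 0 0 1
  0 0 0 0 0
  0 0 0 0 0
  0 0 3 0 0
After step 4: ants at (0,4),(3,2)
  0 0 0 0 1
  0 0 0 0 0
  0 0 0 0 0
  0 0 1 0 0
  0 0 2 0 0

0 0 0 0 1
0 0 0 0 0
0 0 0 0 0
0 0 1 0 0
0 0 2 0 0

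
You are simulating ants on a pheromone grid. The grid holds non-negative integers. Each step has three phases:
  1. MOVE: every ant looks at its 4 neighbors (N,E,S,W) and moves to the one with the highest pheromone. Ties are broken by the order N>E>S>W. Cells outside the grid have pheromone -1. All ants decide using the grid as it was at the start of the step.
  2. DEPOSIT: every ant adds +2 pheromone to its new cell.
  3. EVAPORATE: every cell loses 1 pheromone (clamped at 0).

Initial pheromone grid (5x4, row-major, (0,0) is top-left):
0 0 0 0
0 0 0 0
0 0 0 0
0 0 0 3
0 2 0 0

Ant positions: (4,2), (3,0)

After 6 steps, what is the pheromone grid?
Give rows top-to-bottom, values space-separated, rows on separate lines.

After step 1: ants at (4,1),(2,0)
  0 0 0 0
  0 0 0 0
  1 0 0 0
  0 0 0 2
  0 3 0 0
After step 2: ants at (3,1),(1,0)
  0 0 0 0
  1 0 0 0
  0 0 0 0
  0 1 0 1
  0 2 0 0
After step 3: ants at (4,1),(0,0)
  1 0 0 0
  0 0 0 0
  0 0 0 0
  0 0 0 0
  0 3 0 0
After step 4: ants at (3,1),(0,1)
  0 1 0 0
  0 0 0 0
  0 0 0 0
  0 1 0 0
  0 2 0 0
After step 5: ants at (4,1),(0,2)
  0 0 1 0
  0 0 0 0
  0 0 0 0
  0 0 0 0
  0 3 0 0
After step 6: ants at (3,1),(0,3)
  0 0 0 1
  0 0 0 0
  0 0 0 0
  0 1 0 0
  0 2 0 0

0 0 0 1
0 0 0 0
0 0 0 0
0 1 0 0
0 2 0 0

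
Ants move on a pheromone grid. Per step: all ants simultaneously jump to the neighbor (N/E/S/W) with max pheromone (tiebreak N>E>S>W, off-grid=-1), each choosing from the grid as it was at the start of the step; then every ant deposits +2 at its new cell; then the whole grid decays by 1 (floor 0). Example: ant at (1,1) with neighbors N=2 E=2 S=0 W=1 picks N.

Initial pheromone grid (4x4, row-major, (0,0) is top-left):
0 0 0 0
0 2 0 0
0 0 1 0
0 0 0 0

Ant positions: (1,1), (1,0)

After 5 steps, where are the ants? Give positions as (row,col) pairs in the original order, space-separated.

Step 1: ant0:(1,1)->N->(0,1) | ant1:(1,0)->E->(1,1)
  grid max=3 at (1,1)
Step 2: ant0:(0,1)->S->(1,1) | ant1:(1,1)->N->(0,1)
  grid max=4 at (1,1)
Step 3: ant0:(1,1)->N->(0,1) | ant1:(0,1)->S->(1,1)
  grid max=5 at (1,1)
Step 4: ant0:(0,1)->S->(1,1) | ant1:(1,1)->N->(0,1)
  grid max=6 at (1,1)
Step 5: ant0:(1,1)->N->(0,1) | ant1:(0,1)->S->(1,1)
  grid max=7 at (1,1)

(0,1) (1,1)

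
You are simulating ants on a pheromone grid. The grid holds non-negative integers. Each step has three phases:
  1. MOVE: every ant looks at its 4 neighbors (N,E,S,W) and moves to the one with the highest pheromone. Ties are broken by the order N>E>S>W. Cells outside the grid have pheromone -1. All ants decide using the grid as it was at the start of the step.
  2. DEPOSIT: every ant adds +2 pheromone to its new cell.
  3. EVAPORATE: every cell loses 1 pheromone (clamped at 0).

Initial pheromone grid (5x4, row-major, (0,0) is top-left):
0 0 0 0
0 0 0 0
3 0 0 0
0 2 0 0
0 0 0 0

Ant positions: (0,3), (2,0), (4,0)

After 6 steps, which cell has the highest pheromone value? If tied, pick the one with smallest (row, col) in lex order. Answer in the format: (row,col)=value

Answer: (2,0)=9

Derivation:
Step 1: ant0:(0,3)->S->(1,3) | ant1:(2,0)->N->(1,0) | ant2:(4,0)->N->(3,0)
  grid max=2 at (2,0)
Step 2: ant0:(1,3)->N->(0,3) | ant1:(1,0)->S->(2,0) | ant2:(3,0)->N->(2,0)
  grid max=5 at (2,0)
Step 3: ant0:(0,3)->S->(1,3) | ant1:(2,0)->N->(1,0) | ant2:(2,0)->N->(1,0)
  grid max=4 at (2,0)
Step 4: ant0:(1,3)->N->(0,3) | ant1:(1,0)->S->(2,0) | ant2:(1,0)->S->(2,0)
  grid max=7 at (2,0)
Step 5: ant0:(0,3)->S->(1,3) | ant1:(2,0)->N->(1,0) | ant2:(2,0)->N->(1,0)
  grid max=6 at (2,0)
Step 6: ant0:(1,3)->N->(0,3) | ant1:(1,0)->S->(2,0) | ant2:(1,0)->S->(2,0)
  grid max=9 at (2,0)
Final grid:
  0 0 0 1
  4 0 0 0
  9 0 0 0
  0 0 0 0
  0 0 0 0
Max pheromone 9 at (2,0)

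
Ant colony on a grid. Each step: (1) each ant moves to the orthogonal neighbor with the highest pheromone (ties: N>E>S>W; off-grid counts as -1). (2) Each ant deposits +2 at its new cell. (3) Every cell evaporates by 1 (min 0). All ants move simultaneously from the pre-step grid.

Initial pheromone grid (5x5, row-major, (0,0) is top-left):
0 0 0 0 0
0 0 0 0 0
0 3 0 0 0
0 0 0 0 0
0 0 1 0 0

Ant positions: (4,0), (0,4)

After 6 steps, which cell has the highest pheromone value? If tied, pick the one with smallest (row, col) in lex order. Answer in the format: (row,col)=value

Step 1: ant0:(4,0)->N->(3,0) | ant1:(0,4)->S->(1,4)
  grid max=2 at (2,1)
Step 2: ant0:(3,0)->N->(2,0) | ant1:(1,4)->N->(0,4)
  grid max=1 at (0,4)
Step 3: ant0:(2,0)->E->(2,1) | ant1:(0,4)->S->(1,4)
  grid max=2 at (2,1)
Step 4: ant0:(2,1)->N->(1,1) | ant1:(1,4)->N->(0,4)
  grid max=1 at (0,4)
Step 5: ant0:(1,1)->S->(2,1) | ant1:(0,4)->S->(1,4)
  grid max=2 at (2,1)
Step 6: ant0:(2,1)->N->(1,1) | ant1:(1,4)->N->(0,4)
  grid max=1 at (0,4)
Final grid:
  0 0 0 0 1
  0 1 0 0 0
  0 1 0 0 0
  0 0 0 0 0
  0 0 0 0 0
Max pheromone 1 at (0,4)

Answer: (0,4)=1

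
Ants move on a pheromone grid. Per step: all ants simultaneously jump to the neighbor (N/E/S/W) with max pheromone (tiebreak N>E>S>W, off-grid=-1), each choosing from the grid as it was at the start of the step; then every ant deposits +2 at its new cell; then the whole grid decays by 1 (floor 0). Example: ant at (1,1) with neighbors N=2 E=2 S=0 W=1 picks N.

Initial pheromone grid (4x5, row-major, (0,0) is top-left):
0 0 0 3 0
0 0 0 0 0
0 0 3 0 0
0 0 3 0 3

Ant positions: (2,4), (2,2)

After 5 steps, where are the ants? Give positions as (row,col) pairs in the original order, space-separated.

Step 1: ant0:(2,4)->S->(3,4) | ant1:(2,2)->S->(3,2)
  grid max=4 at (3,2)
Step 2: ant0:(3,4)->N->(2,4) | ant1:(3,2)->N->(2,2)
  grid max=3 at (2,2)
Step 3: ant0:(2,4)->S->(3,4) | ant1:(2,2)->S->(3,2)
  grid max=4 at (3,2)
Step 4: ant0:(3,4)->N->(2,4) | ant1:(3,2)->N->(2,2)
  grid max=3 at (2,2)
Step 5: ant0:(2,4)->S->(3,4) | ant1:(2,2)->S->(3,2)
  grid max=4 at (3,2)

(3,4) (3,2)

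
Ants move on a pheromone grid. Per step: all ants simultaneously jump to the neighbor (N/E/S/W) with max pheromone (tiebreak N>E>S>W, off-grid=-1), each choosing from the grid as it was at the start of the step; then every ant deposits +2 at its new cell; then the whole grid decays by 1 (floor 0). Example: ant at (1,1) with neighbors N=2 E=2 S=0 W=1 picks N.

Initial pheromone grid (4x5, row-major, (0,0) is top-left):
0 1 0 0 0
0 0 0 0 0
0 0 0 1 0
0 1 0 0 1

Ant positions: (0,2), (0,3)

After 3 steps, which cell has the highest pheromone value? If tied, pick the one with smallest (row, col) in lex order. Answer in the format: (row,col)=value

Answer: (0,1)=2

Derivation:
Step 1: ant0:(0,2)->W->(0,1) | ant1:(0,3)->E->(0,4)
  grid max=2 at (0,1)
Step 2: ant0:(0,1)->E->(0,2) | ant1:(0,4)->S->(1,4)
  grid max=1 at (0,1)
Step 3: ant0:(0,2)->W->(0,1) | ant1:(1,4)->N->(0,4)
  grid max=2 at (0,1)
Final grid:
  0 2 0 0 1
  0 0 0 0 0
  0 0 0 0 0
  0 0 0 0 0
Max pheromone 2 at (0,1)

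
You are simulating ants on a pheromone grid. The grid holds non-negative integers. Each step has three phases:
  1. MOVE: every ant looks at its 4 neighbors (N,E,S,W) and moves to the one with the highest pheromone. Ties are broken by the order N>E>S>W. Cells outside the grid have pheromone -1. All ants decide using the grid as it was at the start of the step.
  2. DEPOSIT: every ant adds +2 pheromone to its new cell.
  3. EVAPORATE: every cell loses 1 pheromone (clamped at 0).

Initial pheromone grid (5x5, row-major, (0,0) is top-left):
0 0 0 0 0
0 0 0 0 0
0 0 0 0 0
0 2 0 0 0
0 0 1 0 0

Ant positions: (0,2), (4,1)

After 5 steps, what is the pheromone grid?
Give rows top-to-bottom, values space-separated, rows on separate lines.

After step 1: ants at (0,3),(3,1)
  0 0 0 1 0
  0 0 0 0 0
  0 0 0 0 0
  0 3 0 0 0
  0 0 0 0 0
After step 2: ants at (0,4),(2,1)
  0 0 0 0 1
  0 0 0 0 0
  0 1 0 0 0
  0 2 0 0 0
  0 0 0 0 0
After step 3: ants at (1,4),(3,1)
  0 0 0 0 0
  0 0 0 0 1
  0 0 0 0 0
  0 3 0 0 0
  0 0 0 0 0
After step 4: ants at (0,4),(2,1)
  0 0 0 0 1
  0 0 0 0 0
  0 1 0 0 0
  0 2 0 0 0
  0 0 0 0 0
After step 5: ants at (1,4),(3,1)
  0 0 0 0 0
  0 0 0 0 1
  0 0 0 0 0
  0 3 0 0 0
  0 0 0 0 0

0 0 0 0 0
0 0 0 0 1
0 0 0 0 0
0 3 0 0 0
0 0 0 0 0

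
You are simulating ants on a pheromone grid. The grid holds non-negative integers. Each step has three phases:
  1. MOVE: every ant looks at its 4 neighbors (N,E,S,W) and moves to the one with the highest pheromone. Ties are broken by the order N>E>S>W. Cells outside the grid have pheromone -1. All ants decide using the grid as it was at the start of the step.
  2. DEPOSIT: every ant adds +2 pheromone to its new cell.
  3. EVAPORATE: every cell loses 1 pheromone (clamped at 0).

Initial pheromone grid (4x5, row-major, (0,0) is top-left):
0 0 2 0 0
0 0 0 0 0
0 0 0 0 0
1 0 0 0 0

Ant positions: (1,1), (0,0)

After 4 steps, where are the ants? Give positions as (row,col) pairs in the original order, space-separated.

Step 1: ant0:(1,1)->N->(0,1) | ant1:(0,0)->E->(0,1)
  grid max=3 at (0,1)
Step 2: ant0:(0,1)->E->(0,2) | ant1:(0,1)->E->(0,2)
  grid max=4 at (0,2)
Step 3: ant0:(0,2)->W->(0,1) | ant1:(0,2)->W->(0,1)
  grid max=5 at (0,1)
Step 4: ant0:(0,1)->E->(0,2) | ant1:(0,1)->E->(0,2)
  grid max=6 at (0,2)

(0,2) (0,2)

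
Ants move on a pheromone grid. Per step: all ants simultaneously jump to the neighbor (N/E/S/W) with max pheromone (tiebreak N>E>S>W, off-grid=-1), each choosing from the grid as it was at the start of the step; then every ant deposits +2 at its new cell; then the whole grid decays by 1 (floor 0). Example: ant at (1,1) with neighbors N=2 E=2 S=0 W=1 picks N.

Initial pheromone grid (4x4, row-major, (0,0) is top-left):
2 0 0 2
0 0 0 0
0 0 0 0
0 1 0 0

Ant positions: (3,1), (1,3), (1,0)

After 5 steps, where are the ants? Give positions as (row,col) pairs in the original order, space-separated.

Step 1: ant0:(3,1)->N->(2,1) | ant1:(1,3)->N->(0,3) | ant2:(1,0)->N->(0,0)
  grid max=3 at (0,0)
Step 2: ant0:(2,1)->N->(1,1) | ant1:(0,3)->S->(1,3) | ant2:(0,0)->E->(0,1)
  grid max=2 at (0,0)
Step 3: ant0:(1,1)->N->(0,1) | ant1:(1,3)->N->(0,3) | ant2:(0,1)->W->(0,0)
  grid max=3 at (0,0)
Step 4: ant0:(0,1)->W->(0,0) | ant1:(0,3)->S->(1,3) | ant2:(0,0)->E->(0,1)
  grid max=4 at (0,0)
Step 5: ant0:(0,0)->E->(0,1) | ant1:(1,3)->N->(0,3) | ant2:(0,1)->W->(0,0)
  grid max=5 at (0,0)

(0,1) (0,3) (0,0)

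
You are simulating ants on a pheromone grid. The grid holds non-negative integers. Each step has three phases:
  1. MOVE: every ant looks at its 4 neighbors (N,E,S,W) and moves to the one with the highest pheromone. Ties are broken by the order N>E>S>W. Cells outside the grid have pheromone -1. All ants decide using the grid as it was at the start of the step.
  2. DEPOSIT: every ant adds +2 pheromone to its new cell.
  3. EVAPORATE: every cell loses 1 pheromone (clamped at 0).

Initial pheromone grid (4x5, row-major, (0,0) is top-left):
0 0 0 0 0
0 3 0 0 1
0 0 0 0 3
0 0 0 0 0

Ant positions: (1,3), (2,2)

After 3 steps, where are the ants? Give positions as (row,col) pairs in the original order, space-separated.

Step 1: ant0:(1,3)->E->(1,4) | ant1:(2,2)->N->(1,2)
  grid max=2 at (1,1)
Step 2: ant0:(1,4)->S->(2,4) | ant1:(1,2)->W->(1,1)
  grid max=3 at (1,1)
Step 3: ant0:(2,4)->N->(1,4) | ant1:(1,1)->N->(0,1)
  grid max=2 at (1,1)

(1,4) (0,1)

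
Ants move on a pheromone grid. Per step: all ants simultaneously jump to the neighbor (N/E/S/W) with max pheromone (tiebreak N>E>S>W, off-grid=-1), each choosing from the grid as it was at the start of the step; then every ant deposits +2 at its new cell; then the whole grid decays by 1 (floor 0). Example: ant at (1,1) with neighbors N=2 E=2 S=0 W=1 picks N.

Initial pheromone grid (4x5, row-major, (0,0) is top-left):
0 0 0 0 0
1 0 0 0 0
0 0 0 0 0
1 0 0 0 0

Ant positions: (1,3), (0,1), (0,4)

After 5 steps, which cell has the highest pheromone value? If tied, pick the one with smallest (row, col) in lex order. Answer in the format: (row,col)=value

Answer: (0,3)=9

Derivation:
Step 1: ant0:(1,3)->N->(0,3) | ant1:(0,1)->E->(0,2) | ant2:(0,4)->S->(1,4)
  grid max=1 at (0,2)
Step 2: ant0:(0,3)->W->(0,2) | ant1:(0,2)->E->(0,3) | ant2:(1,4)->N->(0,4)
  grid max=2 at (0,2)
Step 3: ant0:(0,2)->E->(0,3) | ant1:(0,3)->W->(0,2) | ant2:(0,4)->W->(0,3)
  grid max=5 at (0,3)
Step 4: ant0:(0,3)->W->(0,2) | ant1:(0,2)->E->(0,3) | ant2:(0,3)->W->(0,2)
  grid max=6 at (0,2)
Step 5: ant0:(0,2)->E->(0,3) | ant1:(0,3)->W->(0,2) | ant2:(0,2)->E->(0,3)
  grid max=9 at (0,3)
Final grid:
  0 0 7 9 0
  0 0 0 0 0
  0 0 0 0 0
  0 0 0 0 0
Max pheromone 9 at (0,3)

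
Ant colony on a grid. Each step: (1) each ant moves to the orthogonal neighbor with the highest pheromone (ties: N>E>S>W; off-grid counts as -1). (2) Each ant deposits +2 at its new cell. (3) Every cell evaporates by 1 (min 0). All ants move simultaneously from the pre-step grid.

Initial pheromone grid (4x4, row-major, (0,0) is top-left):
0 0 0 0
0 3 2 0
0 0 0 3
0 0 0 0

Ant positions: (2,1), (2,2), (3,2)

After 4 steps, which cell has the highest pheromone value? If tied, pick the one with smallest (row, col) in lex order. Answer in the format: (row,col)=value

Step 1: ant0:(2,1)->N->(1,1) | ant1:(2,2)->E->(2,3) | ant2:(3,2)->N->(2,2)
  grid max=4 at (1,1)
Step 2: ant0:(1,1)->E->(1,2) | ant1:(2,3)->W->(2,2) | ant2:(2,2)->E->(2,3)
  grid max=5 at (2,3)
Step 3: ant0:(1,2)->W->(1,1) | ant1:(2,2)->E->(2,3) | ant2:(2,3)->W->(2,2)
  grid max=6 at (2,3)
Step 4: ant0:(1,1)->E->(1,2) | ant1:(2,3)->W->(2,2) | ant2:(2,2)->E->(2,3)
  grid max=7 at (2,3)
Final grid:
  0 0 0 0
  0 3 2 0
  0 0 4 7
  0 0 0 0
Max pheromone 7 at (2,3)

Answer: (2,3)=7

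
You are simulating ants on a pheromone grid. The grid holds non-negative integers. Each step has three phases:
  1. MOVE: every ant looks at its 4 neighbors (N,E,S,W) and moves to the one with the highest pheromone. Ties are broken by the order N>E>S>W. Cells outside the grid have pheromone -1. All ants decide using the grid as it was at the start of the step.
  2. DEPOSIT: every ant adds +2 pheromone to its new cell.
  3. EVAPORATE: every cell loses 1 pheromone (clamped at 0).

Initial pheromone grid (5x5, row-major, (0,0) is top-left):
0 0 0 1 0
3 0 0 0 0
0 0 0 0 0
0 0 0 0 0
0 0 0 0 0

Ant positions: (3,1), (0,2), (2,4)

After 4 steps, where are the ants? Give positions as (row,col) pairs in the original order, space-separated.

Step 1: ant0:(3,1)->N->(2,1) | ant1:(0,2)->E->(0,3) | ant2:(2,4)->N->(1,4)
  grid max=2 at (0,3)
Step 2: ant0:(2,1)->N->(1,1) | ant1:(0,3)->E->(0,4) | ant2:(1,4)->N->(0,4)
  grid max=3 at (0,4)
Step 3: ant0:(1,1)->W->(1,0) | ant1:(0,4)->W->(0,3) | ant2:(0,4)->W->(0,3)
  grid max=4 at (0,3)
Step 4: ant0:(1,0)->N->(0,0) | ant1:(0,3)->E->(0,4) | ant2:(0,3)->E->(0,4)
  grid max=5 at (0,4)

(0,0) (0,4) (0,4)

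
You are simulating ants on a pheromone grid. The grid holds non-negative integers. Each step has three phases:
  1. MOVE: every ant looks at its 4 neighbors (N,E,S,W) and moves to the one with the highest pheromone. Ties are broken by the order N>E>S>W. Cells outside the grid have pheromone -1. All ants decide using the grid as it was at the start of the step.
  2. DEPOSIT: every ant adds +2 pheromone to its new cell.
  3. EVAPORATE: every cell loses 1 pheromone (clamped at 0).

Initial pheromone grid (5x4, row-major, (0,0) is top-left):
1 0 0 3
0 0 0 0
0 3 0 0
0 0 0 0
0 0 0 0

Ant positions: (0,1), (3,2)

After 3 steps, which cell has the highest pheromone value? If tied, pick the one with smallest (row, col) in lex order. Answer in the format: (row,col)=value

Answer: (0,0)=2

Derivation:
Step 1: ant0:(0,1)->W->(0,0) | ant1:(3,2)->N->(2,2)
  grid max=2 at (0,0)
Step 2: ant0:(0,0)->E->(0,1) | ant1:(2,2)->W->(2,1)
  grid max=3 at (2,1)
Step 3: ant0:(0,1)->W->(0,0) | ant1:(2,1)->N->(1,1)
  grid max=2 at (0,0)
Final grid:
  2 0 0 0
  0 1 0 0
  0 2 0 0
  0 0 0 0
  0 0 0 0
Max pheromone 2 at (0,0)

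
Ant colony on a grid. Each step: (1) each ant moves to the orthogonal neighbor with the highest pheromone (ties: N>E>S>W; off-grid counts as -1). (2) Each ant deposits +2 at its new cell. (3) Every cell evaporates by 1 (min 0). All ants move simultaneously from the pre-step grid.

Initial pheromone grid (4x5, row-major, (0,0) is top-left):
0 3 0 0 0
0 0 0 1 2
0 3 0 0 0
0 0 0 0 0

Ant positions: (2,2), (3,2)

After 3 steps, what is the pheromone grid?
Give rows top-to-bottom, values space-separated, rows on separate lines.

After step 1: ants at (2,1),(2,2)
  0 2 0 0 0
  0 0 0 0 1
  0 4 1 0 0
  0 0 0 0 0
After step 2: ants at (2,2),(2,1)
  0 1 0 0 0
  0 0 0 0 0
  0 5 2 0 0
  0 0 0 0 0
After step 3: ants at (2,1),(2,2)
  0 0 0 0 0
  0 0 0 0 0
  0 6 3 0 0
  0 0 0 0 0

0 0 0 0 0
0 0 0 0 0
0 6 3 0 0
0 0 0 0 0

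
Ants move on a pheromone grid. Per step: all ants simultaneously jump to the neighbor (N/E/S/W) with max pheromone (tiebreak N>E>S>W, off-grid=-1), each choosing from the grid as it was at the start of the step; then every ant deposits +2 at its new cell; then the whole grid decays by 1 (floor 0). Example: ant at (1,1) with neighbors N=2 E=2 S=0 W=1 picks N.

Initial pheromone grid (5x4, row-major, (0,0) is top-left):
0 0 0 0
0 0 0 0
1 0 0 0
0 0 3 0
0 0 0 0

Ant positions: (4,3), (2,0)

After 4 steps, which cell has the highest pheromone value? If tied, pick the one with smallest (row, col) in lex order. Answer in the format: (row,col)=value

Step 1: ant0:(4,3)->N->(3,3) | ant1:(2,0)->N->(1,0)
  grid max=2 at (3,2)
Step 2: ant0:(3,3)->W->(3,2) | ant1:(1,0)->N->(0,0)
  grid max=3 at (3,2)
Step 3: ant0:(3,2)->N->(2,2) | ant1:(0,0)->E->(0,1)
  grid max=2 at (3,2)
Step 4: ant0:(2,2)->S->(3,2) | ant1:(0,1)->E->(0,2)
  grid max=3 at (3,2)
Final grid:
  0 0 1 0
  0 0 0 0
  0 0 0 0
  0 0 3 0
  0 0 0 0
Max pheromone 3 at (3,2)

Answer: (3,2)=3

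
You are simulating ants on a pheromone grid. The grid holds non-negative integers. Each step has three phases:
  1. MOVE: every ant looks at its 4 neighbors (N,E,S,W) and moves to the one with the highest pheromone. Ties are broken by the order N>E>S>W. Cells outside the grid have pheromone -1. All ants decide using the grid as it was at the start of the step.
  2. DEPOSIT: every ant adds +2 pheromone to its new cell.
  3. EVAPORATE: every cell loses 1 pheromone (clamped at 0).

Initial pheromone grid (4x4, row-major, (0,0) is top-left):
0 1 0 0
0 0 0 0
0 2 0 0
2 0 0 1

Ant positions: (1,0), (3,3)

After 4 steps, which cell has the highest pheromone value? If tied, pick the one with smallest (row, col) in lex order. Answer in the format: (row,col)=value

Answer: (0,2)=2

Derivation:
Step 1: ant0:(1,0)->N->(0,0) | ant1:(3,3)->N->(2,3)
  grid max=1 at (0,0)
Step 2: ant0:(0,0)->E->(0,1) | ant1:(2,3)->N->(1,3)
  grid max=1 at (0,1)
Step 3: ant0:(0,1)->E->(0,2) | ant1:(1,3)->N->(0,3)
  grid max=1 at (0,2)
Step 4: ant0:(0,2)->E->(0,3) | ant1:(0,3)->W->(0,2)
  grid max=2 at (0,2)
Final grid:
  0 0 2 2
  0 0 0 0
  0 0 0 0
  0 0 0 0
Max pheromone 2 at (0,2)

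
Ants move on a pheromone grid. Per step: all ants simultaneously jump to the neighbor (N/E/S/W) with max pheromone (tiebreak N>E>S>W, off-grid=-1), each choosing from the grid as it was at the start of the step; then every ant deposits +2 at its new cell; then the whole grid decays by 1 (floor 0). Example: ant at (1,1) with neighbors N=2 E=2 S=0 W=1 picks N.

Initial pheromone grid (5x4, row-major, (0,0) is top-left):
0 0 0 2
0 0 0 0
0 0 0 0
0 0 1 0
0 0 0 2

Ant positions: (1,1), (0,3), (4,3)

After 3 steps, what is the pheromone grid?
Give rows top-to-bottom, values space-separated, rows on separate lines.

After step 1: ants at (0,1),(1,3),(3,3)
  0 1 0 1
  0 0 0 1
  0 0 0 0
  0 0 0 1
  0 0 0 1
After step 2: ants at (0,2),(0,3),(4,3)
  0 0 1 2
  0 0 0 0
  0 0 0 0
  0 0 0 0
  0 0 0 2
After step 3: ants at (0,3),(0,2),(3,3)
  0 0 2 3
  0 0 0 0
  0 0 0 0
  0 0 0 1
  0 0 0 1

0 0 2 3
0 0 0 0
0 0 0 0
0 0 0 1
0 0 0 1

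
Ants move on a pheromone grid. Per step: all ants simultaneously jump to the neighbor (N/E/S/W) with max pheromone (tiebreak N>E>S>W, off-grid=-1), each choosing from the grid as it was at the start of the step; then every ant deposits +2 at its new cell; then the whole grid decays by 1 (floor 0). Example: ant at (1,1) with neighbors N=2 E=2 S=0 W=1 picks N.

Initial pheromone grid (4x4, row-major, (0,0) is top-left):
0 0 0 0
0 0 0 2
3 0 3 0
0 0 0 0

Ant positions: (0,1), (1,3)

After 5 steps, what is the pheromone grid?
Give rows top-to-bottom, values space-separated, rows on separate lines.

After step 1: ants at (0,2),(0,3)
  0 0 1 1
  0 0 0 1
  2 0 2 0
  0 0 0 0
After step 2: ants at (0,3),(1,3)
  0 0 0 2
  0 0 0 2
  1 0 1 0
  0 0 0 0
After step 3: ants at (1,3),(0,3)
  0 0 0 3
  0 0 0 3
  0 0 0 0
  0 0 0 0
After step 4: ants at (0,3),(1,3)
  0 0 0 4
  0 0 0 4
  0 0 0 0
  0 0 0 0
After step 5: ants at (1,3),(0,3)
  0 0 0 5
  0 0 0 5
  0 0 0 0
  0 0 0 0

0 0 0 5
0 0 0 5
0 0 0 0
0 0 0 0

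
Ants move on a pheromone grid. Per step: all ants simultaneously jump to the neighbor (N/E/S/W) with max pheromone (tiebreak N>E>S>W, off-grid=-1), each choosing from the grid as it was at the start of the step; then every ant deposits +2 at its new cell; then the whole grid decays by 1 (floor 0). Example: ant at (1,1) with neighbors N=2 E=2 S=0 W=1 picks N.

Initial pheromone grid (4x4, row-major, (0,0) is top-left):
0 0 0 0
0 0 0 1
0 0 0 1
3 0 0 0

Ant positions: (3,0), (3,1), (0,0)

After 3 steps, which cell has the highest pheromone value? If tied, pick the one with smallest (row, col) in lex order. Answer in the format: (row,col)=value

Step 1: ant0:(3,0)->N->(2,0) | ant1:(3,1)->W->(3,0) | ant2:(0,0)->E->(0,1)
  grid max=4 at (3,0)
Step 2: ant0:(2,0)->S->(3,0) | ant1:(3,0)->N->(2,0) | ant2:(0,1)->E->(0,2)
  grid max=5 at (3,0)
Step 3: ant0:(3,0)->N->(2,0) | ant1:(2,0)->S->(3,0) | ant2:(0,2)->E->(0,3)
  grid max=6 at (3,0)
Final grid:
  0 0 0 1
  0 0 0 0
  3 0 0 0
  6 0 0 0
Max pheromone 6 at (3,0)

Answer: (3,0)=6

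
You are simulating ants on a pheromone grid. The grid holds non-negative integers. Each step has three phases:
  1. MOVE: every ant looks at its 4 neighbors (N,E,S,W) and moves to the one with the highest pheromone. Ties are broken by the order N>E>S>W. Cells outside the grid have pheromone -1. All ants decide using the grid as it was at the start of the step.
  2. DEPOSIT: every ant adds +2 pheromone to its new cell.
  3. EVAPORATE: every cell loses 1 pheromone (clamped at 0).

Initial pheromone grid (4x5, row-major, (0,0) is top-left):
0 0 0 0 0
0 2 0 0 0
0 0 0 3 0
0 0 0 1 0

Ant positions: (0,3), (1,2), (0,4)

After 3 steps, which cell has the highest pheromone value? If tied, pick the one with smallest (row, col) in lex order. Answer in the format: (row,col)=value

Step 1: ant0:(0,3)->E->(0,4) | ant1:(1,2)->W->(1,1) | ant2:(0,4)->S->(1,4)
  grid max=3 at (1,1)
Step 2: ant0:(0,4)->S->(1,4) | ant1:(1,1)->N->(0,1) | ant2:(1,4)->N->(0,4)
  grid max=2 at (0,4)
Step 3: ant0:(1,4)->N->(0,4) | ant1:(0,1)->S->(1,1) | ant2:(0,4)->S->(1,4)
  grid max=3 at (0,4)
Final grid:
  0 0 0 0 3
  0 3 0 0 3
  0 0 0 0 0
  0 0 0 0 0
Max pheromone 3 at (0,4)

Answer: (0,4)=3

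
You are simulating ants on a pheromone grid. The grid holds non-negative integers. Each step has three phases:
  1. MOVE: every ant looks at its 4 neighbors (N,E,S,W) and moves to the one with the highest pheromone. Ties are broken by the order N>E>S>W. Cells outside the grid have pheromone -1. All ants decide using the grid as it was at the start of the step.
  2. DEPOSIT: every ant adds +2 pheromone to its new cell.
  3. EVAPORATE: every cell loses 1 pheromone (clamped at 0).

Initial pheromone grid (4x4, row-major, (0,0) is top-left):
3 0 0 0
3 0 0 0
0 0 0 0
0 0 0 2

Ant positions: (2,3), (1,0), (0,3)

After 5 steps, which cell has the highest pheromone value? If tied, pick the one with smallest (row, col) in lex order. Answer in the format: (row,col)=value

Step 1: ant0:(2,3)->S->(3,3) | ant1:(1,0)->N->(0,0) | ant2:(0,3)->S->(1,3)
  grid max=4 at (0,0)
Step 2: ant0:(3,3)->N->(2,3) | ant1:(0,0)->S->(1,0) | ant2:(1,3)->N->(0,3)
  grid max=3 at (0,0)
Step 3: ant0:(2,3)->S->(3,3) | ant1:(1,0)->N->(0,0) | ant2:(0,3)->S->(1,3)
  grid max=4 at (0,0)
Step 4: ant0:(3,3)->N->(2,3) | ant1:(0,0)->S->(1,0) | ant2:(1,3)->N->(0,3)
  grid max=3 at (0,0)
Step 5: ant0:(2,3)->S->(3,3) | ant1:(1,0)->N->(0,0) | ant2:(0,3)->S->(1,3)
  grid max=4 at (0,0)
Final grid:
  4 0 0 0
  2 0 0 1
  0 0 0 0
  0 0 0 3
Max pheromone 4 at (0,0)

Answer: (0,0)=4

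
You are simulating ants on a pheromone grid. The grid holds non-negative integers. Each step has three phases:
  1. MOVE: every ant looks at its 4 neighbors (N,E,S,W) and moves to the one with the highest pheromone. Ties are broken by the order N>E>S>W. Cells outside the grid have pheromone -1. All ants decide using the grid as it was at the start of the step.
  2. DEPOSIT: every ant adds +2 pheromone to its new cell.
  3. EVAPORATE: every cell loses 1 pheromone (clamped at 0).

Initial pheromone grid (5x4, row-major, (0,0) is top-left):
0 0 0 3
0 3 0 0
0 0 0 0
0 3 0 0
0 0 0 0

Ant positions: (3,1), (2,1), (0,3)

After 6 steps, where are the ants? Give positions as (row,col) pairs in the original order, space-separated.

Step 1: ant0:(3,1)->N->(2,1) | ant1:(2,1)->N->(1,1) | ant2:(0,3)->S->(1,3)
  grid max=4 at (1,1)
Step 2: ant0:(2,1)->N->(1,1) | ant1:(1,1)->S->(2,1) | ant2:(1,3)->N->(0,3)
  grid max=5 at (1,1)
Step 3: ant0:(1,1)->S->(2,1) | ant1:(2,1)->N->(1,1) | ant2:(0,3)->S->(1,3)
  grid max=6 at (1,1)
Step 4: ant0:(2,1)->N->(1,1) | ant1:(1,1)->S->(2,1) | ant2:(1,3)->N->(0,3)
  grid max=7 at (1,1)
Step 5: ant0:(1,1)->S->(2,1) | ant1:(2,1)->N->(1,1) | ant2:(0,3)->S->(1,3)
  grid max=8 at (1,1)
Step 6: ant0:(2,1)->N->(1,1) | ant1:(1,1)->S->(2,1) | ant2:(1,3)->N->(0,3)
  grid max=9 at (1,1)

(1,1) (2,1) (0,3)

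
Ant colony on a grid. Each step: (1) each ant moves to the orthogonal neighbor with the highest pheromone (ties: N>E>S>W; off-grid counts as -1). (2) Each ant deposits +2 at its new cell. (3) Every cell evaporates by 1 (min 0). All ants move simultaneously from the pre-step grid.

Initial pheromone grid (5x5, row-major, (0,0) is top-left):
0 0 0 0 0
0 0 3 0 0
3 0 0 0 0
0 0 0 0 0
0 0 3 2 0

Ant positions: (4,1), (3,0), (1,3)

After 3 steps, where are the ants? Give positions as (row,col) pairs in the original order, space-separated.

Step 1: ant0:(4,1)->E->(4,2) | ant1:(3,0)->N->(2,0) | ant2:(1,3)->W->(1,2)
  grid max=4 at (1,2)
Step 2: ant0:(4,2)->E->(4,3) | ant1:(2,0)->N->(1,0) | ant2:(1,2)->N->(0,2)
  grid max=3 at (1,2)
Step 3: ant0:(4,3)->W->(4,2) | ant1:(1,0)->S->(2,0) | ant2:(0,2)->S->(1,2)
  grid max=4 at (1,2)

(4,2) (2,0) (1,2)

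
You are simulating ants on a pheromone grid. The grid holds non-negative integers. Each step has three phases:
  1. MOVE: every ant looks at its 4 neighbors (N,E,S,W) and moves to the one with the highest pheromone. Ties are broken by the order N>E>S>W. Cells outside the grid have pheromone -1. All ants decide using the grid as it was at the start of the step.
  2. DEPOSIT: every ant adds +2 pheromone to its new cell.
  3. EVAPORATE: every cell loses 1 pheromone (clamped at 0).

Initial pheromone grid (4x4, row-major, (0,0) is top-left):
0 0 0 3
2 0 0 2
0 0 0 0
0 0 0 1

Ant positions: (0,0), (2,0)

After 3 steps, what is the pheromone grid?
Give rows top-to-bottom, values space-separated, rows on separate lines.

After step 1: ants at (1,0),(1,0)
  0 0 0 2
  5 0 0 1
  0 0 0 0
  0 0 0 0
After step 2: ants at (0,0),(0,0)
  3 0 0 1
  4 0 0 0
  0 0 0 0
  0 0 0 0
After step 3: ants at (1,0),(1,0)
  2 0 0 0
  7 0 0 0
  0 0 0 0
  0 0 0 0

2 0 0 0
7 0 0 0
0 0 0 0
0 0 0 0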